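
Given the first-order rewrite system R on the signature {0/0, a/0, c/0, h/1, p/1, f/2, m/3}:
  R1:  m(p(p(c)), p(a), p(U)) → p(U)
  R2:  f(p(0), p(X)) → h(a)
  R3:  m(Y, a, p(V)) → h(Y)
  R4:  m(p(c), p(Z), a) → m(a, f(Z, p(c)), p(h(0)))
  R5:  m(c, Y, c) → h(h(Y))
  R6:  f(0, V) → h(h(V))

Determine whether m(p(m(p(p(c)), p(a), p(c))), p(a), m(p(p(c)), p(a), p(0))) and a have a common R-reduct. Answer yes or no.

no — NF(t₁) = p(0), NF(t₂) = a

Reduce t₁ = m(p(m(p(p(c)), p(a), p(c))), p(a), m(p(p(c)), p(a), p(0))):
1. m(p(m(p(p(c)), p(a), p(c))), p(a), m(p(p(c)), p(a), p(0)))  →  m(p(p(c)), p(a), m(p(p(c)), p(a), p(0)))   [R1 at 1.1]
2. m(p(p(c)), p(a), m(p(p(c)), p(a), p(0)))  →  m(p(p(c)), p(a), p(0))   [R1 at 3]
3. m(p(p(c)), p(a), p(0))  →  p(0)   [R1 at ε]

Reduce t₂ = a:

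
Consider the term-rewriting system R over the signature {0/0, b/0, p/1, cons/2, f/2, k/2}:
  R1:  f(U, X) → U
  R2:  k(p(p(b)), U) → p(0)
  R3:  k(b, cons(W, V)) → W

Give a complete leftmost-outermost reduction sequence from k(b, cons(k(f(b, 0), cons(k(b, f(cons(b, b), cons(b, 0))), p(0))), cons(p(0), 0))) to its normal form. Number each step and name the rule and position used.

b

1. k(b, cons(k(f(b, 0), cons(k(b, f(cons(b, b), cons(b, 0))), p(0))), cons(p(0), 0)))  →  k(f(b, 0), cons(k(b, f(cons(b, b), cons(b, 0))), p(0)))   [R3 at ε]
2. k(f(b, 0), cons(k(b, f(cons(b, b), cons(b, 0))), p(0)))  →  k(b, cons(k(b, f(cons(b, b), cons(b, 0))), p(0)))   [R1 at 1]
3. k(b, cons(k(b, f(cons(b, b), cons(b, 0))), p(0)))  →  k(b, f(cons(b, b), cons(b, 0)))   [R3 at ε]
4. k(b, f(cons(b, b), cons(b, 0)))  →  k(b, cons(b, b))   [R1 at 2]
5. k(b, cons(b, b))  →  b   [R3 at ε]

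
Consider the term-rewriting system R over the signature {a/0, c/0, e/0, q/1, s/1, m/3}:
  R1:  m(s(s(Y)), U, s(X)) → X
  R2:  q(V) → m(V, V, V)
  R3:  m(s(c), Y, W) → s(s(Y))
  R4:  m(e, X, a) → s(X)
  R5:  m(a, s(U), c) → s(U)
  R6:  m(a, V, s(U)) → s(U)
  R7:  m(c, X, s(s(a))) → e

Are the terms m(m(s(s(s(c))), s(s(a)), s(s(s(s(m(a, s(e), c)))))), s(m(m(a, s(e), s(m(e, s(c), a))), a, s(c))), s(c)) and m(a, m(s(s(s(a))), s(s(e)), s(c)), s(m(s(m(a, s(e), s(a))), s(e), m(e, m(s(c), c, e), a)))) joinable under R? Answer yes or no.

no — NF(t₁) = c, NF(t₂) = s(s(s(c)))

Reduce t₁ = m(m(s(s(s(c))), s(s(a)), s(s(s(s(m(a, s(e), c)))))), s(m(m(a, s(e), s(m(e, s(c), a))), a, s(c))), s(c)):
1. m(m(s(s(s(c))), s(s(a)), s(s(s(s(m(a, s(e), c)))))), s(m(m(a, s(e), s(m(e, s(c), a))), a, s(c))), s(c))  →  m(s(s(s(m(a, s(e), c)))), s(m(m(a, s(e), s(m(e, s(c), a))), a, s(c))), s(c))   [R1 at 1]
2. m(s(s(s(m(a, s(e), c)))), s(m(m(a, s(e), s(m(e, s(c), a))), a, s(c))), s(c))  →  c   [R1 at ε]

Reduce t₂ = m(a, m(s(s(s(a))), s(s(e)), s(c)), s(m(s(m(a, s(e), s(a))), s(e), m(e, m(s(c), c, e), a)))):
1. m(a, m(s(s(s(a))), s(s(e)), s(c)), s(m(s(m(a, s(e), s(a))), s(e), m(e, m(s(c), c, e), a))))  →  s(m(s(m(a, s(e), s(a))), s(e), m(e, m(s(c), c, e), a)))   [R6 at ε]
2. s(m(s(m(a, s(e), s(a))), s(e), m(e, m(s(c), c, e), a)))  →  s(m(s(s(a)), s(e), m(e, m(s(c), c, e), a)))   [R6 at 1.1.1]
3. s(m(s(s(a)), s(e), m(e, m(s(c), c, e), a)))  →  s(m(s(s(a)), s(e), s(m(s(c), c, e))))   [R4 at 1.3]
4. s(m(s(s(a)), s(e), s(m(s(c), c, e))))  →  s(m(s(c), c, e))   [R1 at 1]
5. s(m(s(c), c, e))  →  s(s(s(c)))   [R3 at 1]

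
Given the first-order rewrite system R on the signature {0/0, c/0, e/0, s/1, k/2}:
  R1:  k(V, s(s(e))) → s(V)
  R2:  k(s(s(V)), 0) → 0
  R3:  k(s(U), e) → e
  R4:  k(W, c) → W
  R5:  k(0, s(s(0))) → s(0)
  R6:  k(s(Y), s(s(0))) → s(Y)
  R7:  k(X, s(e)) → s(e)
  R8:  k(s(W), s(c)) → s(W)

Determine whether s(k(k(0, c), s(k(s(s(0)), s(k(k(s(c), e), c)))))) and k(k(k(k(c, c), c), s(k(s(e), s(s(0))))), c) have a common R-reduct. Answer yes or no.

Reduce t₁ = s(k(k(0, c), s(k(s(s(0)), s(k(k(s(c), e), c)))))):
1. s(k(k(0, c), s(k(s(s(0)), s(k(k(s(c), e), c))))))  →  s(k(0, s(k(s(s(0)), s(k(k(s(c), e), c))))))   [R4 at 1.1]
2. s(k(0, s(k(s(s(0)), s(k(k(s(c), e), c))))))  →  s(k(0, s(k(s(s(0)), s(k(s(c), e))))))   [R4 at 1.2.1.2.1]
3. s(k(0, s(k(s(s(0)), s(k(s(c), e))))))  →  s(k(0, s(k(s(s(0)), s(e)))))   [R3 at 1.2.1.2.1]
4. s(k(0, s(k(s(s(0)), s(e)))))  →  s(k(0, s(s(e))))   [R7 at 1.2.1]
5. s(k(0, s(s(e))))  →  s(s(0))   [R1 at 1]

Reduce t₂ = k(k(k(k(c, c), c), s(k(s(e), s(s(0))))), c):
1. k(k(k(k(c, c), c), s(k(s(e), s(s(0))))), c)  →  k(k(k(c, c), c), s(k(s(e), s(s(0)))))   [R4 at ε]
2. k(k(k(c, c), c), s(k(s(e), s(s(0)))))  →  k(k(c, c), s(k(s(e), s(s(0)))))   [R4 at 1]
3. k(k(c, c), s(k(s(e), s(s(0)))))  →  k(c, s(k(s(e), s(s(0)))))   [R4 at 1]
4. k(c, s(k(s(e), s(s(0)))))  →  k(c, s(s(e)))   [R6 at 2.1]
5. k(c, s(s(e)))  →  s(c)   [R1 at ε]

no — NF(t₁) = s(s(0)), NF(t₂) = s(c)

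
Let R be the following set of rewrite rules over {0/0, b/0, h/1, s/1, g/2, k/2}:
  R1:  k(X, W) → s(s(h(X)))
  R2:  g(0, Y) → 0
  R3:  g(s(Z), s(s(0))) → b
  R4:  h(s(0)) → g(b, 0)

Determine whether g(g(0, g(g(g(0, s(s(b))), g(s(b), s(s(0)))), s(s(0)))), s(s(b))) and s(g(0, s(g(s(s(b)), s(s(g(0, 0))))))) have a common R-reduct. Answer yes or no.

no — NF(t₁) = 0, NF(t₂) = s(0)

Reduce t₁ = g(g(0, g(g(g(0, s(s(b))), g(s(b), s(s(0)))), s(s(0)))), s(s(b))):
1. g(g(0, g(g(g(0, s(s(b))), g(s(b), s(s(0)))), s(s(0)))), s(s(b)))  →  g(0, s(s(b)))   [R2 at 1]
2. g(0, s(s(b)))  →  0   [R2 at ε]

Reduce t₂ = s(g(0, s(g(s(s(b)), s(s(g(0, 0))))))):
1. s(g(0, s(g(s(s(b)), s(s(g(0, 0)))))))  →  s(0)   [R2 at 1]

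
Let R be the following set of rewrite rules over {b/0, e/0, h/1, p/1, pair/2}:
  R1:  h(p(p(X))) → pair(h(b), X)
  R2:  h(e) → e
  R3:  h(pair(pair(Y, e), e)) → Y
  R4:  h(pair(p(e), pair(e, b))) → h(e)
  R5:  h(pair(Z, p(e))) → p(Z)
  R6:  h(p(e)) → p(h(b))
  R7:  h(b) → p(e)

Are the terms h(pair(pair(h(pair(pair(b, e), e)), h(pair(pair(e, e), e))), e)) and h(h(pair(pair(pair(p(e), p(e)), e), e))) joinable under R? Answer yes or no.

no — NF(t₁) = b, NF(t₂) = p(p(e))

Reduce t₁ = h(pair(pair(h(pair(pair(b, e), e)), h(pair(pair(e, e), e))), e)):
1. h(pair(pair(h(pair(pair(b, e), e)), h(pair(pair(e, e), e))), e))  →  h(pair(pair(b, h(pair(pair(e, e), e))), e))   [R3 at 1.1.1]
2. h(pair(pair(b, h(pair(pair(e, e), e))), e))  →  h(pair(pair(b, e), e))   [R3 at 1.1.2]
3. h(pair(pair(b, e), e))  →  b   [R3 at ε]

Reduce t₂ = h(h(pair(pair(pair(p(e), p(e)), e), e))):
1. h(h(pair(pair(pair(p(e), p(e)), e), e)))  →  h(pair(p(e), p(e)))   [R3 at 1]
2. h(pair(p(e), p(e)))  →  p(p(e))   [R5 at ε]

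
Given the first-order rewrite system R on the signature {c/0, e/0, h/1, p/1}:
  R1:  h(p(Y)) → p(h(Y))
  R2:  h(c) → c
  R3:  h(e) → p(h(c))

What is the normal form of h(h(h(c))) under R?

c

1. h(h(h(c)))  →  h(h(c))   [R2 at 1.1]
2. h(h(c))  →  h(c)   [R2 at 1]
3. h(c)  →  c   [R2 at ε]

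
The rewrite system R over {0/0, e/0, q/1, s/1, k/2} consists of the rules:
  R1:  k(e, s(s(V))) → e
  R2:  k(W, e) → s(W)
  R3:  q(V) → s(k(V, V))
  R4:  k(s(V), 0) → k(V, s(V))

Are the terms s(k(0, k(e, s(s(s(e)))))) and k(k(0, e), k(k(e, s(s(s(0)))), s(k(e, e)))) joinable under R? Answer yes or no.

yes — NF(t₁) = s(s(0)), NF(t₂) = s(s(0))

Reduce t₁ = s(k(0, k(e, s(s(s(e)))))):
1. s(k(0, k(e, s(s(s(e))))))  →  s(k(0, e))   [R1 at 1.2]
2. s(k(0, e))  →  s(s(0))   [R2 at 1]

Reduce t₂ = k(k(0, e), k(k(e, s(s(s(0)))), s(k(e, e)))):
1. k(k(0, e), k(k(e, s(s(s(0)))), s(k(e, e))))  →  k(s(0), k(k(e, s(s(s(0)))), s(k(e, e))))   [R2 at 1]
2. k(s(0), k(k(e, s(s(s(0)))), s(k(e, e))))  →  k(s(0), k(e, s(k(e, e))))   [R1 at 2.1]
3. k(s(0), k(e, s(k(e, e))))  →  k(s(0), k(e, s(s(e))))   [R2 at 2.2.1]
4. k(s(0), k(e, s(s(e))))  →  k(s(0), e)   [R1 at 2]
5. k(s(0), e)  →  s(s(0))   [R2 at ε]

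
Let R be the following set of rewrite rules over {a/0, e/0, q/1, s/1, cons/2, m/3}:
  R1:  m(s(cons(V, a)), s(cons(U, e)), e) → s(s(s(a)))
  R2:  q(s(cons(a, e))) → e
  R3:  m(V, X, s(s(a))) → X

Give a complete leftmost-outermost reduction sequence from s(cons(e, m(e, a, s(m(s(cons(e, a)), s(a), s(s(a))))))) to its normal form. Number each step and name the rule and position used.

1. s(cons(e, m(e, a, s(m(s(cons(e, a)), s(a), s(s(a)))))))  →  s(cons(e, m(e, a, s(s(a)))))   [R3 at 1.2.3.1]
2. s(cons(e, m(e, a, s(s(a)))))  →  s(cons(e, a))   [R3 at 1.2]

s(cons(e, a))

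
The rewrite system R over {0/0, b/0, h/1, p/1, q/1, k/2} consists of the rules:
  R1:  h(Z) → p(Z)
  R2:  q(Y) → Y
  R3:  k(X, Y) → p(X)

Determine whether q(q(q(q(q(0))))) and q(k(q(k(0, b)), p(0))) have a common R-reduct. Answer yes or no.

Reduce t₁ = q(q(q(q(q(0))))):
1. q(q(q(q(q(0)))))  →  q(q(q(q(0))))   [R2 at ε]
2. q(q(q(q(0))))  →  q(q(q(0)))   [R2 at ε]
3. q(q(q(0)))  →  q(q(0))   [R2 at ε]
4. q(q(0))  →  q(0)   [R2 at ε]
5. q(0)  →  0   [R2 at ε]

Reduce t₂ = q(k(q(k(0, b)), p(0))):
1. q(k(q(k(0, b)), p(0)))  →  k(q(k(0, b)), p(0))   [R2 at ε]
2. k(q(k(0, b)), p(0))  →  p(q(k(0, b)))   [R3 at ε]
3. p(q(k(0, b)))  →  p(k(0, b))   [R2 at 1]
4. p(k(0, b))  →  p(p(0))   [R3 at 1]

no — NF(t₁) = 0, NF(t₂) = p(p(0))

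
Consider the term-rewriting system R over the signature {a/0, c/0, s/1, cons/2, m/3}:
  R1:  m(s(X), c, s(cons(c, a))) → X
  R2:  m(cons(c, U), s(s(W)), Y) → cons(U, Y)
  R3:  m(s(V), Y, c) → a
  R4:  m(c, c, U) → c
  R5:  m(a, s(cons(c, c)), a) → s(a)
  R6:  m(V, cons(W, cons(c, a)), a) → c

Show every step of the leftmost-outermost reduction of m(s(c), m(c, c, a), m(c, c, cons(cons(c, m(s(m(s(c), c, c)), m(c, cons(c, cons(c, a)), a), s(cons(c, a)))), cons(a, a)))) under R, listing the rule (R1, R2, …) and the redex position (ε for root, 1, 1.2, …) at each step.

1. m(s(c), m(c, c, a), m(c, c, cons(cons(c, m(s(m(s(c), c, c)), m(c, cons(c, cons(c, a)), a), s(cons(c, a)))), cons(a, a))))  →  m(s(c), c, m(c, c, cons(cons(c, m(s(m(s(c), c, c)), m(c, cons(c, cons(c, a)), a), s(cons(c, a)))), cons(a, a))))   [R4 at 2]
2. m(s(c), c, m(c, c, cons(cons(c, m(s(m(s(c), c, c)), m(c, cons(c, cons(c, a)), a), s(cons(c, a)))), cons(a, a))))  →  m(s(c), c, c)   [R4 at 3]
3. m(s(c), c, c)  →  a   [R3 at ε]

a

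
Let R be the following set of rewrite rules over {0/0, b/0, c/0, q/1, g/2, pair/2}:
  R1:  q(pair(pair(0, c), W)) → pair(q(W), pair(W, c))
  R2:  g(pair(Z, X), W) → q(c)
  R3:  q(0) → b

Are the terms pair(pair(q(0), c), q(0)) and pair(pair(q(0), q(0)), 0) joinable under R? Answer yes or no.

no — NF(t₁) = pair(pair(b, c), b), NF(t₂) = pair(pair(b, b), 0)

Reduce t₁ = pair(pair(q(0), c), q(0)):
1. pair(pair(q(0), c), q(0))  →  pair(pair(b, c), q(0))   [R3 at 1.1]
2. pair(pair(b, c), q(0))  →  pair(pair(b, c), b)   [R3 at 2]

Reduce t₂ = pair(pair(q(0), q(0)), 0):
1. pair(pair(q(0), q(0)), 0)  →  pair(pair(b, q(0)), 0)   [R3 at 1.1]
2. pair(pair(b, q(0)), 0)  →  pair(pair(b, b), 0)   [R3 at 1.2]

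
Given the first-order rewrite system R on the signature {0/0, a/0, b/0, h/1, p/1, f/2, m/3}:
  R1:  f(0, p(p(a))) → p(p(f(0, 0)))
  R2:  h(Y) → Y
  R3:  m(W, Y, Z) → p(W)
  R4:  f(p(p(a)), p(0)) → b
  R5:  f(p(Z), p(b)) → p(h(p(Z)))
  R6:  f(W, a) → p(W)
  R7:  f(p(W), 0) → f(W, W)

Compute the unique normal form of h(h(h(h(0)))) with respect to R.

1. h(h(h(h(0))))  →  h(h(h(0)))   [R2 at ε]
2. h(h(h(0)))  →  h(h(0))   [R2 at ε]
3. h(h(0))  →  h(0)   [R2 at ε]
4. h(0)  →  0   [R2 at ε]

0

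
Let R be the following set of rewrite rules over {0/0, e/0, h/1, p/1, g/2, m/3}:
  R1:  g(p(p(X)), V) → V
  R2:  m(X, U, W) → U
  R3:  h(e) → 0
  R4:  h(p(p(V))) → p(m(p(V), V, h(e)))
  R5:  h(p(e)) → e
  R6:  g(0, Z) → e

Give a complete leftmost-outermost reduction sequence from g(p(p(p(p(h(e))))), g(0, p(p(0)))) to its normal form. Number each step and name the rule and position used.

e

1. g(p(p(p(p(h(e))))), g(0, p(p(0))))  →  g(0, p(p(0)))   [R1 at ε]
2. g(0, p(p(0)))  →  e   [R6 at ε]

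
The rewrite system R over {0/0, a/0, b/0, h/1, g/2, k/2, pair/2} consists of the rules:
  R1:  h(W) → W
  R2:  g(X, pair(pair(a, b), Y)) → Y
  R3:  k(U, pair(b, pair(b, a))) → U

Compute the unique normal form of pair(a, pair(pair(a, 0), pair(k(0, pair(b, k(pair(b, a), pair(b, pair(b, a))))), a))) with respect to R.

1. pair(a, pair(pair(a, 0), pair(k(0, pair(b, k(pair(b, a), pair(b, pair(b, a))))), a)))  →  pair(a, pair(pair(a, 0), pair(k(0, pair(b, pair(b, a))), a)))   [R3 at 2.2.1.2.2]
2. pair(a, pair(pair(a, 0), pair(k(0, pair(b, pair(b, a))), a)))  →  pair(a, pair(pair(a, 0), pair(0, a)))   [R3 at 2.2.1]

pair(a, pair(pair(a, 0), pair(0, a)))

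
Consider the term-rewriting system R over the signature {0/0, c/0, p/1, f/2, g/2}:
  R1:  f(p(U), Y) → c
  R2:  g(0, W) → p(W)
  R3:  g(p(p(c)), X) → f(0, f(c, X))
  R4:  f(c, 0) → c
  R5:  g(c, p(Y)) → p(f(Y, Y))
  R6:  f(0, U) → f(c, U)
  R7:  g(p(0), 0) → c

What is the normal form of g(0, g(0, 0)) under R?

1. g(0, g(0, 0))  →  p(g(0, 0))   [R2 at ε]
2. p(g(0, 0))  →  p(p(0))   [R2 at 1]

p(p(0))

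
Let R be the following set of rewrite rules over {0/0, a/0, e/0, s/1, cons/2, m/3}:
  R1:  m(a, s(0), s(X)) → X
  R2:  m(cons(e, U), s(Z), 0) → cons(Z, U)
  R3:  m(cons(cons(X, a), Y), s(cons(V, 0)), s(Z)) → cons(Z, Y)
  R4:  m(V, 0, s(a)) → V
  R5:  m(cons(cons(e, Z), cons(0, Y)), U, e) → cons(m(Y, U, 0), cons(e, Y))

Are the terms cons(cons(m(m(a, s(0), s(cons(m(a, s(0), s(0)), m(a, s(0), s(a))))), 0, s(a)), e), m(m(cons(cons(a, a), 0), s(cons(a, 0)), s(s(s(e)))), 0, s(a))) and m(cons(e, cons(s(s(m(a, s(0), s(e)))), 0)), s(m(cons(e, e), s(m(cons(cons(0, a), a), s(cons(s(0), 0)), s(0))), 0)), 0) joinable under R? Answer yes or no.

yes — NF(t₁) = cons(cons(cons(0, a), e), cons(s(s(e)), 0)), NF(t₂) = cons(cons(cons(0, a), e), cons(s(s(e)), 0))

Reduce t₁ = cons(cons(m(m(a, s(0), s(cons(m(a, s(0), s(0)), m(a, s(0), s(a))))), 0, s(a)), e), m(m(cons(cons(a, a), 0), s(cons(a, 0)), s(s(s(e)))), 0, s(a))):
1. cons(cons(m(m(a, s(0), s(cons(m(a, s(0), s(0)), m(a, s(0), s(a))))), 0, s(a)), e), m(m(cons(cons(a, a), 0), s(cons(a, 0)), s(s(s(e)))), 0, s(a)))  →  cons(cons(m(a, s(0), s(cons(m(a, s(0), s(0)), m(a, s(0), s(a))))), e), m(m(cons(cons(a, a), 0), s(cons(a, 0)), s(s(s(e)))), 0, s(a)))   [R4 at 1.1]
2. cons(cons(m(a, s(0), s(cons(m(a, s(0), s(0)), m(a, s(0), s(a))))), e), m(m(cons(cons(a, a), 0), s(cons(a, 0)), s(s(s(e)))), 0, s(a)))  →  cons(cons(cons(m(a, s(0), s(0)), m(a, s(0), s(a))), e), m(m(cons(cons(a, a), 0), s(cons(a, 0)), s(s(s(e)))), 0, s(a)))   [R1 at 1.1]
3. cons(cons(cons(m(a, s(0), s(0)), m(a, s(0), s(a))), e), m(m(cons(cons(a, a), 0), s(cons(a, 0)), s(s(s(e)))), 0, s(a)))  →  cons(cons(cons(0, m(a, s(0), s(a))), e), m(m(cons(cons(a, a), 0), s(cons(a, 0)), s(s(s(e)))), 0, s(a)))   [R1 at 1.1.1]
4. cons(cons(cons(0, m(a, s(0), s(a))), e), m(m(cons(cons(a, a), 0), s(cons(a, 0)), s(s(s(e)))), 0, s(a)))  →  cons(cons(cons(0, a), e), m(m(cons(cons(a, a), 0), s(cons(a, 0)), s(s(s(e)))), 0, s(a)))   [R1 at 1.1.2]
5. cons(cons(cons(0, a), e), m(m(cons(cons(a, a), 0), s(cons(a, 0)), s(s(s(e)))), 0, s(a)))  →  cons(cons(cons(0, a), e), m(cons(cons(a, a), 0), s(cons(a, 0)), s(s(s(e)))))   [R4 at 2]
6. cons(cons(cons(0, a), e), m(cons(cons(a, a), 0), s(cons(a, 0)), s(s(s(e)))))  →  cons(cons(cons(0, a), e), cons(s(s(e)), 0))   [R3 at 2]

Reduce t₂ = m(cons(e, cons(s(s(m(a, s(0), s(e)))), 0)), s(m(cons(e, e), s(m(cons(cons(0, a), a), s(cons(s(0), 0)), s(0))), 0)), 0):
1. m(cons(e, cons(s(s(m(a, s(0), s(e)))), 0)), s(m(cons(e, e), s(m(cons(cons(0, a), a), s(cons(s(0), 0)), s(0))), 0)), 0)  →  cons(m(cons(e, e), s(m(cons(cons(0, a), a), s(cons(s(0), 0)), s(0))), 0), cons(s(s(m(a, s(0), s(e)))), 0))   [R2 at ε]
2. cons(m(cons(e, e), s(m(cons(cons(0, a), a), s(cons(s(0), 0)), s(0))), 0), cons(s(s(m(a, s(0), s(e)))), 0))  →  cons(cons(m(cons(cons(0, a), a), s(cons(s(0), 0)), s(0)), e), cons(s(s(m(a, s(0), s(e)))), 0))   [R2 at 1]
3. cons(cons(m(cons(cons(0, a), a), s(cons(s(0), 0)), s(0)), e), cons(s(s(m(a, s(0), s(e)))), 0))  →  cons(cons(cons(0, a), e), cons(s(s(m(a, s(0), s(e)))), 0))   [R3 at 1.1]
4. cons(cons(cons(0, a), e), cons(s(s(m(a, s(0), s(e)))), 0))  →  cons(cons(cons(0, a), e), cons(s(s(e)), 0))   [R1 at 2.1.1.1]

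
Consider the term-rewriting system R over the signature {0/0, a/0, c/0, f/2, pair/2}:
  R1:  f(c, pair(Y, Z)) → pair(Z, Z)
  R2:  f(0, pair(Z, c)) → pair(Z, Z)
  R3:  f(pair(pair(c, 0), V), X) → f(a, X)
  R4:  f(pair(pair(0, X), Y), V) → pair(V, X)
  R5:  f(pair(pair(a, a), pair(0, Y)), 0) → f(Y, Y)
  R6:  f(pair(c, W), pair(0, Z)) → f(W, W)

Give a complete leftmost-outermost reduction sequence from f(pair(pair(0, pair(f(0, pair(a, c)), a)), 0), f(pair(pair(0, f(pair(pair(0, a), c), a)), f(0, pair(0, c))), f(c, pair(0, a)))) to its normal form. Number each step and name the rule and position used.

pair(pair(pair(a, a), pair(a, a)), pair(pair(a, a), a))

1. f(pair(pair(0, pair(f(0, pair(a, c)), a)), 0), f(pair(pair(0, f(pair(pair(0, a), c), a)), f(0, pair(0, c))), f(c, pair(0, a))))  →  pair(f(pair(pair(0, f(pair(pair(0, a), c), a)), f(0, pair(0, c))), f(c, pair(0, a))), pair(f(0, pair(a, c)), a))   [R4 at ε]
2. pair(f(pair(pair(0, f(pair(pair(0, a), c), a)), f(0, pair(0, c))), f(c, pair(0, a))), pair(f(0, pair(a, c)), a))  →  pair(pair(f(c, pair(0, a)), f(pair(pair(0, a), c), a)), pair(f(0, pair(a, c)), a))   [R4 at 1]
3. pair(pair(f(c, pair(0, a)), f(pair(pair(0, a), c), a)), pair(f(0, pair(a, c)), a))  →  pair(pair(pair(a, a), f(pair(pair(0, a), c), a)), pair(f(0, pair(a, c)), a))   [R1 at 1.1]
4. pair(pair(pair(a, a), f(pair(pair(0, a), c), a)), pair(f(0, pair(a, c)), a))  →  pair(pair(pair(a, a), pair(a, a)), pair(f(0, pair(a, c)), a))   [R4 at 1.2]
5. pair(pair(pair(a, a), pair(a, a)), pair(f(0, pair(a, c)), a))  →  pair(pair(pair(a, a), pair(a, a)), pair(pair(a, a), a))   [R2 at 2.1]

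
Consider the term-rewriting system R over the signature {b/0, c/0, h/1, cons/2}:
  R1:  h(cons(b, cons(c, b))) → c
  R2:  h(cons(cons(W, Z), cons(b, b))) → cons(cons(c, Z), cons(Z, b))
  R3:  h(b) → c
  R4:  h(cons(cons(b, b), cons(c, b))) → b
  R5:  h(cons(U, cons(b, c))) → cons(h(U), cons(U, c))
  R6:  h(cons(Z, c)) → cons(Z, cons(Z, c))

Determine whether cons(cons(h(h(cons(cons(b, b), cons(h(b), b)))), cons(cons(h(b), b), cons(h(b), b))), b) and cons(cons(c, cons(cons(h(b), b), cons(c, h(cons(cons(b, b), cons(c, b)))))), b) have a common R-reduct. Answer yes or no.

yes — NF(t₁) = cons(cons(c, cons(cons(c, b), cons(c, b))), b), NF(t₂) = cons(cons(c, cons(cons(c, b), cons(c, b))), b)

Reduce t₁ = cons(cons(h(h(cons(cons(b, b), cons(h(b), b)))), cons(cons(h(b), b), cons(h(b), b))), b):
1. cons(cons(h(h(cons(cons(b, b), cons(h(b), b)))), cons(cons(h(b), b), cons(h(b), b))), b)  →  cons(cons(h(h(cons(cons(b, b), cons(c, b)))), cons(cons(h(b), b), cons(h(b), b))), b)   [R3 at 1.1.1.1.2.1]
2. cons(cons(h(h(cons(cons(b, b), cons(c, b)))), cons(cons(h(b), b), cons(h(b), b))), b)  →  cons(cons(h(b), cons(cons(h(b), b), cons(h(b), b))), b)   [R4 at 1.1.1]
3. cons(cons(h(b), cons(cons(h(b), b), cons(h(b), b))), b)  →  cons(cons(c, cons(cons(h(b), b), cons(h(b), b))), b)   [R3 at 1.1]
4. cons(cons(c, cons(cons(h(b), b), cons(h(b), b))), b)  →  cons(cons(c, cons(cons(c, b), cons(h(b), b))), b)   [R3 at 1.2.1.1]
5. cons(cons(c, cons(cons(c, b), cons(h(b), b))), b)  →  cons(cons(c, cons(cons(c, b), cons(c, b))), b)   [R3 at 1.2.2.1]

Reduce t₂ = cons(cons(c, cons(cons(h(b), b), cons(c, h(cons(cons(b, b), cons(c, b)))))), b):
1. cons(cons(c, cons(cons(h(b), b), cons(c, h(cons(cons(b, b), cons(c, b)))))), b)  →  cons(cons(c, cons(cons(c, b), cons(c, h(cons(cons(b, b), cons(c, b)))))), b)   [R3 at 1.2.1.1]
2. cons(cons(c, cons(cons(c, b), cons(c, h(cons(cons(b, b), cons(c, b)))))), b)  →  cons(cons(c, cons(cons(c, b), cons(c, b))), b)   [R4 at 1.2.2.2]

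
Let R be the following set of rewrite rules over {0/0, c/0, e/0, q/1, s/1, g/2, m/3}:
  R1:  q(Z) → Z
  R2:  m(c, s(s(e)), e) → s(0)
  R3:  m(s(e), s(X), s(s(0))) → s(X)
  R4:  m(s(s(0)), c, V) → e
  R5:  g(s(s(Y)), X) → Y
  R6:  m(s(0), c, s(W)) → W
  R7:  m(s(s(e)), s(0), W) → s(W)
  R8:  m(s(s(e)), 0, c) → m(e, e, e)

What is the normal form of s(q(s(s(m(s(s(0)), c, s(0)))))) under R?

s(s(s(e)))

1. s(q(s(s(m(s(s(0)), c, s(0))))))  →  s(s(s(m(s(s(0)), c, s(0)))))   [R1 at 1]
2. s(s(s(m(s(s(0)), c, s(0)))))  →  s(s(s(e)))   [R4 at 1.1.1]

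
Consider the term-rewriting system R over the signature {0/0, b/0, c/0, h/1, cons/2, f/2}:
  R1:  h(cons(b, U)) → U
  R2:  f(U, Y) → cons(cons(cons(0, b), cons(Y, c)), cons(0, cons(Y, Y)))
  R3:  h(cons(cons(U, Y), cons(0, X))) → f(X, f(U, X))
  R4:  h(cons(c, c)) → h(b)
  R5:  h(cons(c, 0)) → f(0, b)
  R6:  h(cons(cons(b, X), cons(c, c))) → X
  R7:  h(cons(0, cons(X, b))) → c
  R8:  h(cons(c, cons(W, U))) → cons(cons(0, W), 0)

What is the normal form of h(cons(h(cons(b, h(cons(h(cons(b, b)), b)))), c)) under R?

c

1. h(cons(h(cons(b, h(cons(h(cons(b, b)), b)))), c))  →  h(cons(h(cons(h(cons(b, b)), b)), c))   [R1 at 1.1]
2. h(cons(h(cons(h(cons(b, b)), b)), c))  →  h(cons(h(cons(b, b)), c))   [R1 at 1.1.1.1]
3. h(cons(h(cons(b, b)), c))  →  h(cons(b, c))   [R1 at 1.1]
4. h(cons(b, c))  →  c   [R1 at ε]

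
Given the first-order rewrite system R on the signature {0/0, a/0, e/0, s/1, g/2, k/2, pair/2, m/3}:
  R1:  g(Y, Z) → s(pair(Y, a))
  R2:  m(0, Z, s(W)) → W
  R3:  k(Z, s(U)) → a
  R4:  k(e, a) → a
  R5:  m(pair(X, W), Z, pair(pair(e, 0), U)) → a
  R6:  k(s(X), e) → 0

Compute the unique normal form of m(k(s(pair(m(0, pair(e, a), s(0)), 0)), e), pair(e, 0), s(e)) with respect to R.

1. m(k(s(pair(m(0, pair(e, a), s(0)), 0)), e), pair(e, 0), s(e))  →  m(0, pair(e, 0), s(e))   [R6 at 1]
2. m(0, pair(e, 0), s(e))  →  e   [R2 at ε]

e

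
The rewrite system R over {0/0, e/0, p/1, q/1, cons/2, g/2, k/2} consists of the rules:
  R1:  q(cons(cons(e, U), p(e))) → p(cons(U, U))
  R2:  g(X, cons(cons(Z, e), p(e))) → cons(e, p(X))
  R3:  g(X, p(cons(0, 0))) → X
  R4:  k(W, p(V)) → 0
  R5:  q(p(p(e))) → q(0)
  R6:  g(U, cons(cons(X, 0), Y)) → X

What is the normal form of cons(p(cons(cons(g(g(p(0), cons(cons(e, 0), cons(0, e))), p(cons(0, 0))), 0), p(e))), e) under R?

1. cons(p(cons(cons(g(g(p(0), cons(cons(e, 0), cons(0, e))), p(cons(0, 0))), 0), p(e))), e)  →  cons(p(cons(cons(g(p(0), cons(cons(e, 0), cons(0, e))), 0), p(e))), e)   [R3 at 1.1.1.1]
2. cons(p(cons(cons(g(p(0), cons(cons(e, 0), cons(0, e))), 0), p(e))), e)  →  cons(p(cons(cons(e, 0), p(e))), e)   [R6 at 1.1.1.1]

cons(p(cons(cons(e, 0), p(e))), e)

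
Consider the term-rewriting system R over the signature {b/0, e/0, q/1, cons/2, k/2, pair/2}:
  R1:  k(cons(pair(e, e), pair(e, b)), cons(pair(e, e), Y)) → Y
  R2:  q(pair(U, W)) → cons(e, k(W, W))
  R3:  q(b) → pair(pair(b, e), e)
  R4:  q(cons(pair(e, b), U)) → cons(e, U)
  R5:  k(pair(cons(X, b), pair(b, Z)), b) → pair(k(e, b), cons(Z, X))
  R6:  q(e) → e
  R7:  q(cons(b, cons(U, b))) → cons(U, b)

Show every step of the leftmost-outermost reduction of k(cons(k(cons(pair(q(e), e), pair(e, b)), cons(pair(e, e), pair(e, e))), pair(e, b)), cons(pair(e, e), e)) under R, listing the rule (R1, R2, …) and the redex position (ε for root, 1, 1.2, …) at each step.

1. k(cons(k(cons(pair(q(e), e), pair(e, b)), cons(pair(e, e), pair(e, e))), pair(e, b)), cons(pair(e, e), e))  →  k(cons(k(cons(pair(e, e), pair(e, b)), cons(pair(e, e), pair(e, e))), pair(e, b)), cons(pair(e, e), e))   [R6 at 1.1.1.1.1]
2. k(cons(k(cons(pair(e, e), pair(e, b)), cons(pair(e, e), pair(e, e))), pair(e, b)), cons(pair(e, e), e))  →  k(cons(pair(e, e), pair(e, b)), cons(pair(e, e), e))   [R1 at 1.1]
3. k(cons(pair(e, e), pair(e, b)), cons(pair(e, e), e))  →  e   [R1 at ε]

e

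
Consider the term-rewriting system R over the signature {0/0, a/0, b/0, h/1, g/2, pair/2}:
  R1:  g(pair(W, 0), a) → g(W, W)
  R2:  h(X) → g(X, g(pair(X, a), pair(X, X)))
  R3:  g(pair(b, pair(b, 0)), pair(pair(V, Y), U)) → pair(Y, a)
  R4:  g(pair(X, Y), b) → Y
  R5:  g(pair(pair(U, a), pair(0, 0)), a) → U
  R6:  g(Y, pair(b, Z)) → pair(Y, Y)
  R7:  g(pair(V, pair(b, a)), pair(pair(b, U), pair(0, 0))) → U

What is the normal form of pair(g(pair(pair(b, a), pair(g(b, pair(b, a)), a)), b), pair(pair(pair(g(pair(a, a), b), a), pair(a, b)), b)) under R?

pair(pair(pair(b, b), a), pair(pair(pair(a, a), pair(a, b)), b))

1. pair(g(pair(pair(b, a), pair(g(b, pair(b, a)), a)), b), pair(pair(pair(g(pair(a, a), b), a), pair(a, b)), b))  →  pair(pair(g(b, pair(b, a)), a), pair(pair(pair(g(pair(a, a), b), a), pair(a, b)), b))   [R4 at 1]
2. pair(pair(g(b, pair(b, a)), a), pair(pair(pair(g(pair(a, a), b), a), pair(a, b)), b))  →  pair(pair(pair(b, b), a), pair(pair(pair(g(pair(a, a), b), a), pair(a, b)), b))   [R6 at 1.1]
3. pair(pair(pair(b, b), a), pair(pair(pair(g(pair(a, a), b), a), pair(a, b)), b))  →  pair(pair(pair(b, b), a), pair(pair(pair(a, a), pair(a, b)), b))   [R4 at 2.1.1.1]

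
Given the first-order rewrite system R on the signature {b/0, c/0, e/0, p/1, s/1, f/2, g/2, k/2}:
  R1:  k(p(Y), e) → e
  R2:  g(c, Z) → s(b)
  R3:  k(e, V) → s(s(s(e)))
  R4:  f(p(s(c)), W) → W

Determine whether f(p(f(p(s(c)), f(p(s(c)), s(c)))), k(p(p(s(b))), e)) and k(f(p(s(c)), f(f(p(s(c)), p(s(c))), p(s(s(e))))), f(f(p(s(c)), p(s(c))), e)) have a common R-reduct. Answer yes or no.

Reduce t₁ = f(p(f(p(s(c)), f(p(s(c)), s(c)))), k(p(p(s(b))), e)):
1. f(p(f(p(s(c)), f(p(s(c)), s(c)))), k(p(p(s(b))), e))  →  f(p(f(p(s(c)), s(c))), k(p(p(s(b))), e))   [R4 at 1.1]
2. f(p(f(p(s(c)), s(c))), k(p(p(s(b))), e))  →  f(p(s(c)), k(p(p(s(b))), e))   [R4 at 1.1]
3. f(p(s(c)), k(p(p(s(b))), e))  →  k(p(p(s(b))), e)   [R4 at ε]
4. k(p(p(s(b))), e)  →  e   [R1 at ε]

Reduce t₂ = k(f(p(s(c)), f(f(p(s(c)), p(s(c))), p(s(s(e))))), f(f(p(s(c)), p(s(c))), e)):
1. k(f(p(s(c)), f(f(p(s(c)), p(s(c))), p(s(s(e))))), f(f(p(s(c)), p(s(c))), e))  →  k(f(f(p(s(c)), p(s(c))), p(s(s(e)))), f(f(p(s(c)), p(s(c))), e))   [R4 at 1]
2. k(f(f(p(s(c)), p(s(c))), p(s(s(e)))), f(f(p(s(c)), p(s(c))), e))  →  k(f(p(s(c)), p(s(s(e)))), f(f(p(s(c)), p(s(c))), e))   [R4 at 1.1]
3. k(f(p(s(c)), p(s(s(e)))), f(f(p(s(c)), p(s(c))), e))  →  k(p(s(s(e))), f(f(p(s(c)), p(s(c))), e))   [R4 at 1]
4. k(p(s(s(e))), f(f(p(s(c)), p(s(c))), e))  →  k(p(s(s(e))), f(p(s(c)), e))   [R4 at 2.1]
5. k(p(s(s(e))), f(p(s(c)), e))  →  k(p(s(s(e))), e)   [R4 at 2]
6. k(p(s(s(e))), e)  →  e   [R1 at ε]

yes — NF(t₁) = e, NF(t₂) = e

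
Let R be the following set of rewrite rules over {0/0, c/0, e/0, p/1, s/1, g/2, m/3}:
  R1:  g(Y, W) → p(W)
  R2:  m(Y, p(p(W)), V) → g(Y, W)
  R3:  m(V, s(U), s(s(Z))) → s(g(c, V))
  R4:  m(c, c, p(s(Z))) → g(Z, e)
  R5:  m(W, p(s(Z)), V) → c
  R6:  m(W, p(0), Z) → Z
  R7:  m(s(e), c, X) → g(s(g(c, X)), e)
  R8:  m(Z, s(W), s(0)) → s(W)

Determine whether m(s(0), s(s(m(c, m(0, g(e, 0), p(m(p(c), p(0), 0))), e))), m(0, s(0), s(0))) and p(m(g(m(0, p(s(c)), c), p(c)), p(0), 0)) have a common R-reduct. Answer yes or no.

Reduce t₁ = m(s(0), s(s(m(c, m(0, g(e, 0), p(m(p(c), p(0), 0))), e))), m(0, s(0), s(0))):
1. m(s(0), s(s(m(c, m(0, g(e, 0), p(m(p(c), p(0), 0))), e))), m(0, s(0), s(0)))  →  m(s(0), s(s(m(c, m(0, p(0), p(m(p(c), p(0), 0))), e))), m(0, s(0), s(0)))   [R1 at 2.1.1.2.2]
2. m(s(0), s(s(m(c, m(0, p(0), p(m(p(c), p(0), 0))), e))), m(0, s(0), s(0)))  →  m(s(0), s(s(m(c, p(m(p(c), p(0), 0)), e))), m(0, s(0), s(0)))   [R6 at 2.1.1.2]
3. m(s(0), s(s(m(c, p(m(p(c), p(0), 0)), e))), m(0, s(0), s(0)))  →  m(s(0), s(s(m(c, p(0), e))), m(0, s(0), s(0)))   [R6 at 2.1.1.2.1]
4. m(s(0), s(s(m(c, p(0), e))), m(0, s(0), s(0)))  →  m(s(0), s(s(e)), m(0, s(0), s(0)))   [R6 at 2.1.1]
5. m(s(0), s(s(e)), m(0, s(0), s(0)))  →  m(s(0), s(s(e)), s(0))   [R8 at 3]
6. m(s(0), s(s(e)), s(0))  →  s(s(e))   [R8 at ε]

Reduce t₂ = p(m(g(m(0, p(s(c)), c), p(c)), p(0), 0)):
1. p(m(g(m(0, p(s(c)), c), p(c)), p(0), 0))  →  p(0)   [R6 at 1]

no — NF(t₁) = s(s(e)), NF(t₂) = p(0)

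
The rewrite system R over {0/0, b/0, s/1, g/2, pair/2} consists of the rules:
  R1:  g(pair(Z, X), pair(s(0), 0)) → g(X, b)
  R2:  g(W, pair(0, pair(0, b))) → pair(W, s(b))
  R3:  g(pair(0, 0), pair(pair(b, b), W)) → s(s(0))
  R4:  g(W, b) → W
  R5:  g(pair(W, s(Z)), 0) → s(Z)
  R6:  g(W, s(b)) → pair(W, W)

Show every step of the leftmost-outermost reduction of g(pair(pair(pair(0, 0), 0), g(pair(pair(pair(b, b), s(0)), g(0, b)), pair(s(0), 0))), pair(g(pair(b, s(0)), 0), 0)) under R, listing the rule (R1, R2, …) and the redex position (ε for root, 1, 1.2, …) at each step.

1. g(pair(pair(pair(0, 0), 0), g(pair(pair(pair(b, b), s(0)), g(0, b)), pair(s(0), 0))), pair(g(pair(b, s(0)), 0), 0))  →  g(pair(pair(pair(0, 0), 0), g(g(0, b), b)), pair(g(pair(b, s(0)), 0), 0))   [R1 at 1.2]
2. g(pair(pair(pair(0, 0), 0), g(g(0, b), b)), pair(g(pair(b, s(0)), 0), 0))  →  g(pair(pair(pair(0, 0), 0), g(0, b)), pair(g(pair(b, s(0)), 0), 0))   [R4 at 1.2]
3. g(pair(pair(pair(0, 0), 0), g(0, b)), pair(g(pair(b, s(0)), 0), 0))  →  g(pair(pair(pair(0, 0), 0), 0), pair(g(pair(b, s(0)), 0), 0))   [R4 at 1.2]
4. g(pair(pair(pair(0, 0), 0), 0), pair(g(pair(b, s(0)), 0), 0))  →  g(pair(pair(pair(0, 0), 0), 0), pair(s(0), 0))   [R5 at 2.1]
5. g(pair(pair(pair(0, 0), 0), 0), pair(s(0), 0))  →  g(0, b)   [R1 at ε]
6. g(0, b)  →  0   [R4 at ε]

0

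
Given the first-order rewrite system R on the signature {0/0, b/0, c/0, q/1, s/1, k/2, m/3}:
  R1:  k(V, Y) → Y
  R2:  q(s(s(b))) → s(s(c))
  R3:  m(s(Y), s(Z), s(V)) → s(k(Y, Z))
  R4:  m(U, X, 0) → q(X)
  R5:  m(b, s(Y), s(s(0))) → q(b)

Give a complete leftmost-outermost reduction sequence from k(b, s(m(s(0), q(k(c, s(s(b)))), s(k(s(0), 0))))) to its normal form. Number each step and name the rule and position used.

1. k(b, s(m(s(0), q(k(c, s(s(b)))), s(k(s(0), 0)))))  →  s(m(s(0), q(k(c, s(s(b)))), s(k(s(0), 0))))   [R1 at ε]
2. s(m(s(0), q(k(c, s(s(b)))), s(k(s(0), 0))))  →  s(m(s(0), q(s(s(b))), s(k(s(0), 0))))   [R1 at 1.2.1]
3. s(m(s(0), q(s(s(b))), s(k(s(0), 0))))  →  s(m(s(0), s(s(c)), s(k(s(0), 0))))   [R2 at 1.2]
4. s(m(s(0), s(s(c)), s(k(s(0), 0))))  →  s(s(k(0, s(c))))   [R3 at 1]
5. s(s(k(0, s(c))))  →  s(s(s(c)))   [R1 at 1.1]

s(s(s(c)))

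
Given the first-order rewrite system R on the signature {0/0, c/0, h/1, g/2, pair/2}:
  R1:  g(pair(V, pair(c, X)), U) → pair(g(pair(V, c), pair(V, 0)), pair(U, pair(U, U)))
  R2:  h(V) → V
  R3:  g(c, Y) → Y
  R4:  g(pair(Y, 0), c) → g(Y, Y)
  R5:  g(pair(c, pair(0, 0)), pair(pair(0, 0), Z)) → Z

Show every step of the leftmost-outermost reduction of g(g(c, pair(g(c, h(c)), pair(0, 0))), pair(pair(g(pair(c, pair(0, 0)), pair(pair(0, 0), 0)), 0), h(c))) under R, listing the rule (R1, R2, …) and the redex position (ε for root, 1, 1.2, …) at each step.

c

1. g(g(c, pair(g(c, h(c)), pair(0, 0))), pair(pair(g(pair(c, pair(0, 0)), pair(pair(0, 0), 0)), 0), h(c)))  →  g(pair(g(c, h(c)), pair(0, 0)), pair(pair(g(pair(c, pair(0, 0)), pair(pair(0, 0), 0)), 0), h(c)))   [R3 at 1]
2. g(pair(g(c, h(c)), pair(0, 0)), pair(pair(g(pair(c, pair(0, 0)), pair(pair(0, 0), 0)), 0), h(c)))  →  g(pair(h(c), pair(0, 0)), pair(pair(g(pair(c, pair(0, 0)), pair(pair(0, 0), 0)), 0), h(c)))   [R3 at 1.1]
3. g(pair(h(c), pair(0, 0)), pair(pair(g(pair(c, pair(0, 0)), pair(pair(0, 0), 0)), 0), h(c)))  →  g(pair(c, pair(0, 0)), pair(pair(g(pair(c, pair(0, 0)), pair(pair(0, 0), 0)), 0), h(c)))   [R2 at 1.1]
4. g(pair(c, pair(0, 0)), pair(pair(g(pair(c, pair(0, 0)), pair(pair(0, 0), 0)), 0), h(c)))  →  g(pair(c, pair(0, 0)), pair(pair(0, 0), h(c)))   [R5 at 2.1.1]
5. g(pair(c, pair(0, 0)), pair(pair(0, 0), h(c)))  →  h(c)   [R5 at ε]
6. h(c)  →  c   [R2 at ε]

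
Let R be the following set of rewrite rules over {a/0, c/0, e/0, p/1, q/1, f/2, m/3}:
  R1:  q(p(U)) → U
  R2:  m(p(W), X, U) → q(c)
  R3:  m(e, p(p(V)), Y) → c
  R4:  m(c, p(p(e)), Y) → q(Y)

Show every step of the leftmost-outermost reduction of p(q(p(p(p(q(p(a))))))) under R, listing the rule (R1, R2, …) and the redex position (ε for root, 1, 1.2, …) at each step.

p(p(p(a)))

1. p(q(p(p(p(q(p(a)))))))  →  p(p(p(q(p(a)))))   [R1 at 1]
2. p(p(p(q(p(a)))))  →  p(p(p(a)))   [R1 at 1.1.1]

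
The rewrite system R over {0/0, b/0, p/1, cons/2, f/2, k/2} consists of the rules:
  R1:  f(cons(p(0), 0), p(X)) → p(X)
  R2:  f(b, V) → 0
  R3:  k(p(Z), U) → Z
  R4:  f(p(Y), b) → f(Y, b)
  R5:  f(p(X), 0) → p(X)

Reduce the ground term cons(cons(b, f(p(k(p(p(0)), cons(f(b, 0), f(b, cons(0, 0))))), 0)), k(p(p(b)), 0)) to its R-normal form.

1. cons(cons(b, f(p(k(p(p(0)), cons(f(b, 0), f(b, cons(0, 0))))), 0)), k(p(p(b)), 0))  →  cons(cons(b, p(k(p(p(0)), cons(f(b, 0), f(b, cons(0, 0)))))), k(p(p(b)), 0))   [R5 at 1.2]
2. cons(cons(b, p(k(p(p(0)), cons(f(b, 0), f(b, cons(0, 0)))))), k(p(p(b)), 0))  →  cons(cons(b, p(p(0))), k(p(p(b)), 0))   [R3 at 1.2.1]
3. cons(cons(b, p(p(0))), k(p(p(b)), 0))  →  cons(cons(b, p(p(0))), p(b))   [R3 at 2]

cons(cons(b, p(p(0))), p(b))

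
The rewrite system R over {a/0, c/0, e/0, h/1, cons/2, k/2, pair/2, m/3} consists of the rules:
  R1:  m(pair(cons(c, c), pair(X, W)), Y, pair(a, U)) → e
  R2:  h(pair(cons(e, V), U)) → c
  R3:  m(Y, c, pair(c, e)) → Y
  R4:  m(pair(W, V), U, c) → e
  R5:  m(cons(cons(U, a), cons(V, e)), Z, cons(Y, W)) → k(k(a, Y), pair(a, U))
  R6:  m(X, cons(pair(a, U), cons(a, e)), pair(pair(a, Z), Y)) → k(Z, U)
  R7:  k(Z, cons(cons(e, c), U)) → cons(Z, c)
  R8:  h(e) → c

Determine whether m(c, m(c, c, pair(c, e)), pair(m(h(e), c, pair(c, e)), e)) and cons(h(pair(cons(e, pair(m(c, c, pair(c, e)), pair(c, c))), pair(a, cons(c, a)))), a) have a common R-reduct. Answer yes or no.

Reduce t₁ = m(c, m(c, c, pair(c, e)), pair(m(h(e), c, pair(c, e)), e)):
1. m(c, m(c, c, pair(c, e)), pair(m(h(e), c, pair(c, e)), e))  →  m(c, c, pair(m(h(e), c, pair(c, e)), e))   [R3 at 2]
2. m(c, c, pair(m(h(e), c, pair(c, e)), e))  →  m(c, c, pair(h(e), e))   [R3 at 3.1]
3. m(c, c, pair(h(e), e))  →  m(c, c, pair(c, e))   [R8 at 3.1]
4. m(c, c, pair(c, e))  →  c   [R3 at ε]

Reduce t₂ = cons(h(pair(cons(e, pair(m(c, c, pair(c, e)), pair(c, c))), pair(a, cons(c, a)))), a):
1. cons(h(pair(cons(e, pair(m(c, c, pair(c, e)), pair(c, c))), pair(a, cons(c, a)))), a)  →  cons(c, a)   [R2 at 1]

no — NF(t₁) = c, NF(t₂) = cons(c, a)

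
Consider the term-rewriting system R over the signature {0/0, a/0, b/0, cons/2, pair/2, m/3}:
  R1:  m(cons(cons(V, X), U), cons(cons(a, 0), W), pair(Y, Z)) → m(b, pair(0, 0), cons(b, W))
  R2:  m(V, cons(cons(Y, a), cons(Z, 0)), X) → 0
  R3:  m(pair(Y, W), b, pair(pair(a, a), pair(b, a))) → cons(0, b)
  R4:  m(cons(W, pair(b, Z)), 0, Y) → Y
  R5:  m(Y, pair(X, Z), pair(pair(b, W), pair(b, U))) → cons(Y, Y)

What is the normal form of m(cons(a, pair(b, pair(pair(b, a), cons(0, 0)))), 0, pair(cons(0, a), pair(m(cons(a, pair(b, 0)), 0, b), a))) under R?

1. m(cons(a, pair(b, pair(pair(b, a), cons(0, 0)))), 0, pair(cons(0, a), pair(m(cons(a, pair(b, 0)), 0, b), a)))  →  pair(cons(0, a), pair(m(cons(a, pair(b, 0)), 0, b), a))   [R4 at ε]
2. pair(cons(0, a), pair(m(cons(a, pair(b, 0)), 0, b), a))  →  pair(cons(0, a), pair(b, a))   [R4 at 2.1]

pair(cons(0, a), pair(b, a))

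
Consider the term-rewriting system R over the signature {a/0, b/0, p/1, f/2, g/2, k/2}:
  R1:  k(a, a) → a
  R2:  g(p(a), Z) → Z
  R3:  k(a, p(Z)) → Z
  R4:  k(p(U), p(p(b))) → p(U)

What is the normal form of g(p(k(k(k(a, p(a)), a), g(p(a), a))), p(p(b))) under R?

p(p(b))

1. g(p(k(k(k(a, p(a)), a), g(p(a), a))), p(p(b)))  →  g(p(k(k(a, a), g(p(a), a))), p(p(b)))   [R3 at 1.1.1.1]
2. g(p(k(k(a, a), g(p(a), a))), p(p(b)))  →  g(p(k(a, g(p(a), a))), p(p(b)))   [R1 at 1.1.1]
3. g(p(k(a, g(p(a), a))), p(p(b)))  →  g(p(k(a, a)), p(p(b)))   [R2 at 1.1.2]
4. g(p(k(a, a)), p(p(b)))  →  g(p(a), p(p(b)))   [R1 at 1.1]
5. g(p(a), p(p(b)))  →  p(p(b))   [R2 at ε]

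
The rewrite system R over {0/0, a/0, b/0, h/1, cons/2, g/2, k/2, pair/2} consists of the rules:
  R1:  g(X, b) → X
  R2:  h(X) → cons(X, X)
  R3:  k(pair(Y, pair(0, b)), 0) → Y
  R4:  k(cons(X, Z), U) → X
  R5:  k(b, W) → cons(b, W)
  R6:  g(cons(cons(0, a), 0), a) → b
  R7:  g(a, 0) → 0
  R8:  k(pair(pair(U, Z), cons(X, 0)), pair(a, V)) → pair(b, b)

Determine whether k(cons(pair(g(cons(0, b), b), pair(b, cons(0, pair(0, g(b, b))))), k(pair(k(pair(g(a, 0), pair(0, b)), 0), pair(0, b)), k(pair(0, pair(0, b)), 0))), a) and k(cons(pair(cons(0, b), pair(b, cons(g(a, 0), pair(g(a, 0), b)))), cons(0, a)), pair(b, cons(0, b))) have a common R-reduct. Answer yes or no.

yes — NF(t₁) = pair(cons(0, b), pair(b, cons(0, pair(0, b)))), NF(t₂) = pair(cons(0, b), pair(b, cons(0, pair(0, b))))

Reduce t₁ = k(cons(pair(g(cons(0, b), b), pair(b, cons(0, pair(0, g(b, b))))), k(pair(k(pair(g(a, 0), pair(0, b)), 0), pair(0, b)), k(pair(0, pair(0, b)), 0))), a):
1. k(cons(pair(g(cons(0, b), b), pair(b, cons(0, pair(0, g(b, b))))), k(pair(k(pair(g(a, 0), pair(0, b)), 0), pair(0, b)), k(pair(0, pair(0, b)), 0))), a)  →  pair(g(cons(0, b), b), pair(b, cons(0, pair(0, g(b, b)))))   [R4 at ε]
2. pair(g(cons(0, b), b), pair(b, cons(0, pair(0, g(b, b)))))  →  pair(cons(0, b), pair(b, cons(0, pair(0, g(b, b)))))   [R1 at 1]
3. pair(cons(0, b), pair(b, cons(0, pair(0, g(b, b)))))  →  pair(cons(0, b), pair(b, cons(0, pair(0, b))))   [R1 at 2.2.2.2]

Reduce t₂ = k(cons(pair(cons(0, b), pair(b, cons(g(a, 0), pair(g(a, 0), b)))), cons(0, a)), pair(b, cons(0, b))):
1. k(cons(pair(cons(0, b), pair(b, cons(g(a, 0), pair(g(a, 0), b)))), cons(0, a)), pair(b, cons(0, b)))  →  pair(cons(0, b), pair(b, cons(g(a, 0), pair(g(a, 0), b))))   [R4 at ε]
2. pair(cons(0, b), pair(b, cons(g(a, 0), pair(g(a, 0), b))))  →  pair(cons(0, b), pair(b, cons(0, pair(g(a, 0), b))))   [R7 at 2.2.1]
3. pair(cons(0, b), pair(b, cons(0, pair(g(a, 0), b))))  →  pair(cons(0, b), pair(b, cons(0, pair(0, b))))   [R7 at 2.2.2.1]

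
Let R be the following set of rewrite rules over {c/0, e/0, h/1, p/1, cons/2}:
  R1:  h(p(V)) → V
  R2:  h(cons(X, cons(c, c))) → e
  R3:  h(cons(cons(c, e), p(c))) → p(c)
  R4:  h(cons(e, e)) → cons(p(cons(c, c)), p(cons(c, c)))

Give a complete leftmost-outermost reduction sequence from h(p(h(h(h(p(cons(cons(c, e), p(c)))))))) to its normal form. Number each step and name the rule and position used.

1. h(p(h(h(h(p(cons(cons(c, e), p(c))))))))  →  h(h(h(p(cons(cons(c, e), p(c))))))   [R1 at ε]
2. h(h(h(p(cons(cons(c, e), p(c))))))  →  h(h(cons(cons(c, e), p(c))))   [R1 at 1.1]
3. h(h(cons(cons(c, e), p(c))))  →  h(p(c))   [R3 at 1]
4. h(p(c))  →  c   [R1 at ε]

c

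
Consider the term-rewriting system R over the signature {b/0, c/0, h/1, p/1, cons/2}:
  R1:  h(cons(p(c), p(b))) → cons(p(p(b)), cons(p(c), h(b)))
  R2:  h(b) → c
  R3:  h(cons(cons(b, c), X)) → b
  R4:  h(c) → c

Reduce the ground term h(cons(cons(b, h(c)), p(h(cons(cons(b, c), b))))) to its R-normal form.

b

1. h(cons(cons(b, h(c)), p(h(cons(cons(b, c), b)))))  →  h(cons(cons(b, c), p(h(cons(cons(b, c), b)))))   [R4 at 1.1.2]
2. h(cons(cons(b, c), p(h(cons(cons(b, c), b)))))  →  b   [R3 at ε]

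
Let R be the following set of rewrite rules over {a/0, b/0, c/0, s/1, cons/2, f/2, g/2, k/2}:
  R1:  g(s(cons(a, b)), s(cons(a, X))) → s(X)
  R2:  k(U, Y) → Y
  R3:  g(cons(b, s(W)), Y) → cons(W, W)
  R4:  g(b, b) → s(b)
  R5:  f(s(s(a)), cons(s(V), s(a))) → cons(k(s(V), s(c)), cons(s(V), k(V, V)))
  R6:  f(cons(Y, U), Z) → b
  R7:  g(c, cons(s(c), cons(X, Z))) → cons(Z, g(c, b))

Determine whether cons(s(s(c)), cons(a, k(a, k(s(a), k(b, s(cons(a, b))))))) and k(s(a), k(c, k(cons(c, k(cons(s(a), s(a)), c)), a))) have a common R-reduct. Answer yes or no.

no — NF(t₁) = cons(s(s(c)), cons(a, s(cons(a, b)))), NF(t₂) = a

Reduce t₁ = cons(s(s(c)), cons(a, k(a, k(s(a), k(b, s(cons(a, b))))))):
1. cons(s(s(c)), cons(a, k(a, k(s(a), k(b, s(cons(a, b)))))))  →  cons(s(s(c)), cons(a, k(s(a), k(b, s(cons(a, b))))))   [R2 at 2.2]
2. cons(s(s(c)), cons(a, k(s(a), k(b, s(cons(a, b))))))  →  cons(s(s(c)), cons(a, k(b, s(cons(a, b)))))   [R2 at 2.2]
3. cons(s(s(c)), cons(a, k(b, s(cons(a, b)))))  →  cons(s(s(c)), cons(a, s(cons(a, b))))   [R2 at 2.2]

Reduce t₂ = k(s(a), k(c, k(cons(c, k(cons(s(a), s(a)), c)), a))):
1. k(s(a), k(c, k(cons(c, k(cons(s(a), s(a)), c)), a)))  →  k(c, k(cons(c, k(cons(s(a), s(a)), c)), a))   [R2 at ε]
2. k(c, k(cons(c, k(cons(s(a), s(a)), c)), a))  →  k(cons(c, k(cons(s(a), s(a)), c)), a)   [R2 at ε]
3. k(cons(c, k(cons(s(a), s(a)), c)), a)  →  a   [R2 at ε]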